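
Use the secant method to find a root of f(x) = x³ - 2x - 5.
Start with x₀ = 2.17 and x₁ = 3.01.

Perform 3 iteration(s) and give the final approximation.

f(x) = x³ - 2x - 5
x₀ = 2.17, x₁ = 3.01

Secant formula: x_{n+1} = x_n - f(x_n)(x_n - x_{n-1})/(f(x_n) - f(x_{n-1}))

Iteration 1:
  f(2.170000) = 0.878313
  f(3.010000) = 16.250901
  x_2 = 3.010000 - 16.250901×(3.010000 - 2.170000)/(16.250901 - 0.878313)
       = 2.122007
Iteration 2:
  f(3.010000) = 16.250901
  f(2.122007) = 0.311196
  x_3 = 2.122007 - 0.311196×(2.122007 - 3.010000)/(0.311196 - 16.250901)
       = 2.104670
Iteration 3:
  f(2.122007) = 0.311196
  f(2.104670) = 0.113582
  x_4 = 2.104670 - 0.113582×(2.104670 - 2.122007)/(0.113582 - 0.311196)
       = 2.094706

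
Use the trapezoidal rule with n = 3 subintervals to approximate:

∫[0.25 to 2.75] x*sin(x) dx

f(x) = x*sin(x)
a = 0.25, b = 2.75, n = 3
h = (b - a)/n = 0.833333

Trapezoidal rule: (h/2)[f(x₀) + 2f(x₁) + 2f(x₂) + ... + f(xₙ)]

x_0 = 0.2500, f(x_0) = 0.061851, coefficient = 1
x_1 = 1.0833, f(x_1) = 0.957151, coefficient = 2
x_2 = 1.9167, f(x_2) = 1.803163, coefficient = 2
x_3 = 2.7500, f(x_3) = 1.049568, coefficient = 1

I ≈ (0.833333/2) × 6.632047 = 2.763353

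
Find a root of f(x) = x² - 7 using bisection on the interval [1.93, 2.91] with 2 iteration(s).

f(x) = x² - 7
Initial interval: [1.93, 2.91]

Iteration 1:
  c_1 = (1.930000 + 2.910000)/2 = 2.420000
  f(c_1) = f(2.420000) = -1.143600
  f(a) × f(c) ≥ 0, new interval: [2.420000, 2.910000]
Iteration 2:
  c_2 = (2.420000 + 2.910000)/2 = 2.665000
  f(c_2) = f(2.665000) = 0.102225
  f(a) × f(c) < 0, new interval: [2.420000, 2.665000]

After 2 iteration(s), the approximation is c_2 = 2.665000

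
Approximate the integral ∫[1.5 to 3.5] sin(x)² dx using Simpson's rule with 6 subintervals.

f(x) = sin(x)²
a = 1.5, b = 3.5, n = 6
h = (b - a)/n = 0.333333

Simpson's rule: (h/3)[f(x₀) + 4f(x₁) + 2f(x₂) + ... + f(xₙ)]

x_0 = 1.5000, f(x_0) = 0.994996, coefficient = 1
x_1 = 1.8333, f(x_1) = 0.932643, coefficient = 4
x_2 = 2.1667, f(x_2) = 0.685022, coefficient = 2
x_3 = 2.5000, f(x_3) = 0.358169, coefficient = 4
x_4 = 2.8333, f(x_4) = 0.092052, coefficient = 2
x_5 = 3.1667, f(x_5) = 0.000629, coefficient = 4
x_6 = 3.5000, f(x_6) = 0.123049, coefficient = 1

I ≈ (0.333333/3) × 7.837956 = 0.870884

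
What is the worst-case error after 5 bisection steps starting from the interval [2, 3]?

Bisection error bound: |error| ≤ (b-a)/2^n
|error| ≤ (3 - 2)/2^5 = 1/2^5
|error| ≤ 0.0312500000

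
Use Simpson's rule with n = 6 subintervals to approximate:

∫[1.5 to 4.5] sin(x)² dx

f(x) = sin(x)²
a = 1.5, b = 4.5, n = 6
h = (b - a)/n = 0.500000

Simpson's rule: (h/3)[f(x₀) + 4f(x₁) + 2f(x₂) + ... + f(xₙ)]

x_0 = 1.5000, f(x_0) = 0.994996, coefficient = 1
x_1 = 2.0000, f(x_1) = 0.826822, coefficient = 4
x_2 = 2.5000, f(x_2) = 0.358169, coefficient = 2
x_3 = 3.0000, f(x_3) = 0.019915, coefficient = 4
x_4 = 3.5000, f(x_4) = 0.123049, coefficient = 2
x_5 = 4.0000, f(x_5) = 0.572750, coefficient = 4
x_6 = 4.5000, f(x_6) = 0.955565, coefficient = 1

I ≈ (0.500000/3) × 8.590944 = 1.431824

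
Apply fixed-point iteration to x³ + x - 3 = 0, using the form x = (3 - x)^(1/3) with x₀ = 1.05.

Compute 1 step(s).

Equation: x³ + x - 3 = 0
Fixed-point form: x = (3 - x)^(1/3)
x₀ = 1.05

x_1 = g(1.050000) = 1.249333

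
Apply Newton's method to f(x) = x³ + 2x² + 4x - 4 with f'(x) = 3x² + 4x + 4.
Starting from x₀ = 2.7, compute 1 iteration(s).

f(x) = x³ + 2x² + 4x - 4
f'(x) = 3x² + 4x + 4
x₀ = 2.7

Newton-Raphson formula: x_{n+1} = x_n - f(x_n)/f'(x_n)

Iteration 1:
  f(2.700000) = 41.063000
  f'(2.700000) = 36.670000
  x_1 = 2.700000 - 41.063000/36.670000 = 1.580202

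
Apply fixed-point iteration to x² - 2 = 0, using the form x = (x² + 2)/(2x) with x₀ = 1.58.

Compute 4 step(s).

Equation: x² - 2 = 0
Fixed-point form: x = (x² + 2)/(2x)
x₀ = 1.58

x_1 = g(1.580000) = 1.422911
x_2 = g(1.422911) = 1.414240
x_3 = g(1.414240) = 1.414214
x_4 = g(1.414214) = 1.414214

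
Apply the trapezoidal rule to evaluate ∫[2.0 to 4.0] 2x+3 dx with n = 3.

f(x) = 2x+3
a = 2.0, b = 4.0, n = 3
h = (b - a)/n = 0.666667

Trapezoidal rule: (h/2)[f(x₀) + 2f(x₁) + 2f(x₂) + ... + f(xₙ)]

x_0 = 2.0000, f(x_0) = 7.000000, coefficient = 1
x_1 = 2.6667, f(x_1) = 8.333333, coefficient = 2
x_2 = 3.3333, f(x_2) = 9.666667, coefficient = 2
x_3 = 4.0000, f(x_3) = 11.000000, coefficient = 1

I ≈ (0.666667/2) × 54.000000 = 18.000000
Exact value: 18.000000
Error: 0.000000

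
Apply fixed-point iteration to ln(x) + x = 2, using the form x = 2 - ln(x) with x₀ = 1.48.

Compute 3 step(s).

Equation: ln(x) + x = 2
Fixed-point form: x = 2 - ln(x)
x₀ = 1.48

x_1 = g(1.480000) = 1.607958
x_2 = g(1.607958) = 1.525035
x_3 = g(1.525035) = 1.577983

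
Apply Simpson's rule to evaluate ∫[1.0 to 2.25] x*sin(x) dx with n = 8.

f(x) = x*sin(x)
a = 1.0, b = 2.25, n = 8
h = (b - a)/n = 0.156250

Simpson's rule: (h/3)[f(x₀) + 4f(x₁) + 2f(x₂) + ... + f(xₙ)]

x_0 = 1.0000, f(x_0) = 0.841471, coefficient = 1
x_1 = 1.1562, f(x_1) = 1.058315, coefficient = 4
x_2 = 1.3125, f(x_2) = 1.268960, coefficient = 2
x_3 = 1.4688, f(x_3) = 1.461109, coefficient = 4
x_4 = 1.6250, f(x_4) = 1.622613, coefficient = 2
x_5 = 1.7812, f(x_5) = 1.741949, coefficient = 4
x_6 = 1.9375, f(x_6) = 1.808684, coefficient = 2
x_7 = 2.0938, f(x_7) = 1.813916, coefficient = 4
x_8 = 2.2500, f(x_8) = 1.750665, coefficient = 1

I ≈ (0.156250/3) × 36.293804 = 1.890302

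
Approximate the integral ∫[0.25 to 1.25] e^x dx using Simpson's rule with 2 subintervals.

f(x) = e^x
a = 0.25, b = 1.25, n = 2
h = (b - a)/n = 0.500000

Simpson's rule: (h/3)[f(x₀) + 4f(x₁) + 2f(x₂) + ... + f(xₙ)]

x_0 = 0.2500, f(x_0) = 1.284025, coefficient = 1
x_1 = 0.7500, f(x_1) = 2.117000, coefficient = 4
x_2 = 1.2500, f(x_2) = 3.490343, coefficient = 1

I ≈ (0.500000/3) × 13.242368 = 2.207061
Exact value: 2.206318
Error: 0.000744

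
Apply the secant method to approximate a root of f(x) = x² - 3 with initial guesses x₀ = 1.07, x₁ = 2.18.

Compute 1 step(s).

f(x) = x² - 3
x₀ = 1.07, x₁ = 2.18

Secant formula: x_{n+1} = x_n - f(x_n)(x_n - x_{n-1})/(f(x_n) - f(x_{n-1}))

Iteration 1:
  f(1.070000) = -1.855100
  f(2.180000) = 1.752400
  x_2 = 2.180000 - 1.752400×(2.180000 - 1.070000)/(1.752400 - (-1.855100))
       = 1.640800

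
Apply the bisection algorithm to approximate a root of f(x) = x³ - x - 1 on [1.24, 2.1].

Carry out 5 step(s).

f(x) = x³ - x - 1
Initial interval: [1.24, 2.1]

Iteration 1:
  c_1 = (1.240000 + 2.100000)/2 = 1.670000
  f(c_1) = f(1.670000) = 1.987463
  f(a) × f(c) < 0, new interval: [1.240000, 1.670000]
Iteration 2:
  c_2 = (1.240000 + 1.670000)/2 = 1.455000
  f(c_2) = f(1.455000) = 0.625271
  f(a) × f(c) < 0, new interval: [1.240000, 1.455000]
Iteration 3:
  c_3 = (1.240000 + 1.455000)/2 = 1.347500
  f(c_3) = f(1.347500) = 0.099232
  f(a) × f(c) < 0, new interval: [1.240000, 1.347500]
Iteration 4:
  c_4 = (1.240000 + 1.347500)/2 = 1.293750
  f(c_4) = f(1.293750) = -0.128285
  f(a) × f(c) ≥ 0, new interval: [1.293750, 1.347500]
Iteration 5:
  c_5 = (1.293750 + 1.347500)/2 = 1.320625
  f(c_5) = f(1.320625) = -0.017388
  f(a) × f(c) ≥ 0, new interval: [1.320625, 1.347500]

After 5 iteration(s), the approximation is c_5 = 1.320625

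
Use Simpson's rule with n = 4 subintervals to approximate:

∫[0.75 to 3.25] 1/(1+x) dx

f(x) = 1/(1+x)
a = 0.75, b = 3.25, n = 4
h = (b - a)/n = 0.625000

Simpson's rule: (h/3)[f(x₀) + 4f(x₁) + 2f(x₂) + ... + f(xₙ)]

x_0 = 0.7500, f(x_0) = 0.571429, coefficient = 1
x_1 = 1.3750, f(x_1) = 0.421053, coefficient = 4
x_2 = 2.0000, f(x_2) = 0.333333, coefficient = 2
x_3 = 2.6250, f(x_3) = 0.275862, coefficient = 4
x_4 = 3.2500, f(x_4) = 0.235294, coefficient = 1

I ≈ (0.625000/3) × 4.261048 = 0.887718
Exact value: 0.887303
Error: 0.000415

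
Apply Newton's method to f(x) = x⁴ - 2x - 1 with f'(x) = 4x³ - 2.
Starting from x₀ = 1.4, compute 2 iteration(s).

f(x) = x⁴ - 2x - 1
f'(x) = 4x³ - 2
x₀ = 1.4

Newton-Raphson formula: x_{n+1} = x_n - f(x_n)/f'(x_n)

Iteration 1:
  f(1.400000) = 0.041600
  f'(1.400000) = 8.976000
  x_1 = 1.400000 - 0.041600/8.976000 = 1.395365
Iteration 2:
  f(1.395365) = 0.000252
  f'(1.395365) = 8.867355
  x_2 = 1.395365 - 0.000252/8.867355 = 1.395337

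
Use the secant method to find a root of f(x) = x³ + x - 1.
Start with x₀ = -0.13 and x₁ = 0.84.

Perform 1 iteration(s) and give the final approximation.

f(x) = x³ + x - 1
x₀ = -0.13, x₁ = 0.84

Secant formula: x_{n+1} = x_n - f(x_n)(x_n - x_{n-1})/(f(x_n) - f(x_{n-1}))

Iteration 1:
  f(-0.130000) = -1.132197
  f(0.840000) = 0.432704
  x_2 = 0.840000 - 0.432704×(0.840000 - (-0.130000))/(0.432704 - (-1.132197))
       = 0.571789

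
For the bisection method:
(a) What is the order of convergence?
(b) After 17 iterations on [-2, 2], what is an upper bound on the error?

(a) Bisection has linear (order 1) convergence; the error is halved each step.

(b) Error bound = (b-a)/2^n = (2 - (-2))/2^{17}
    = 4/2^{17}

(a) 1 (linear); (b) error ≤ 3.05e-05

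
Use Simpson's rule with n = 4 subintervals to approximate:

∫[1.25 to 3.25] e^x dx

f(x) = e^x
a = 1.25, b = 3.25, n = 4
h = (b - a)/n = 0.500000

Simpson's rule: (h/3)[f(x₀) + 4f(x₁) + 2f(x₂) + ... + f(xₙ)]

x_0 = 1.2500, f(x_0) = 3.490343, coefficient = 1
x_1 = 1.7500, f(x_1) = 5.754603, coefficient = 4
x_2 = 2.2500, f(x_2) = 9.487736, coefficient = 2
x_3 = 2.7500, f(x_3) = 15.642632, coefficient = 4
x_4 = 3.2500, f(x_4) = 25.790340, coefficient = 1

I ≈ (0.500000/3) × 133.845093 = 22.307515
Exact value: 22.299997
Error: 0.007519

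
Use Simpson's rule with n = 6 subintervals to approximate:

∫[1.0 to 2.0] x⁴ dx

f(x) = x⁴
a = 1.0, b = 2.0, n = 6
h = (b - a)/n = 0.166667

Simpson's rule: (h/3)[f(x₀) + 4f(x₁) + 2f(x₂) + ... + f(xₙ)]

x_0 = 1.0000, f(x_0) = 1.000000, coefficient = 1
x_1 = 1.1667, f(x_1) = 1.852623, coefficient = 4
x_2 = 1.3333, f(x_2) = 3.160494, coefficient = 2
x_3 = 1.5000, f(x_3) = 5.062500, coefficient = 4
x_4 = 1.6667, f(x_4) = 7.716049, coefficient = 2
x_5 = 1.8333, f(x_5) = 11.297068, coefficient = 4
x_6 = 2.0000, f(x_6) = 16.000000, coefficient = 1

I ≈ (0.166667/3) × 111.601852 = 6.200103
Exact value: 6.200000
Error: 0.000103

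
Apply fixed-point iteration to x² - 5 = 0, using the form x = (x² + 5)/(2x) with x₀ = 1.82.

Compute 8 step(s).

Equation: x² - 5 = 0
Fixed-point form: x = (x² + 5)/(2x)
x₀ = 1.82

x_1 = g(1.820000) = 2.283626
x_2 = g(2.283626) = 2.236563
x_3 = g(2.236563) = 2.236068
x_4 = g(2.236068) = 2.236068
x_5 = g(2.236068) = 2.236068
x_6 = g(2.236068) = 2.236068
x_7 = g(2.236068) = 2.236068
x_8 = g(2.236068) = 2.236068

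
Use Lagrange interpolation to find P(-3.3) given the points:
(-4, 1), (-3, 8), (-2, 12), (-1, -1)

Lagrange interpolation formula:
P(x) = Σ yᵢ × Lᵢ(x)
where Lᵢ(x) = Π_{j≠i} (x - xⱼ)/(xᵢ - xⱼ)

L_0(-3.3) = (-3.3 - (-3))/(-4 - (-3)) × (-3.3 - (-2))/(-4 - (-2)) × (-3.3 - (-1))/(-4 - (-1)) = 0.149500
L_1(-3.3) = (-3.3 - (-4))/(-3 - (-4)) × (-3.3 - (-2))/(-3 - (-2)) × (-3.3 - (-1))/(-3 - (-1)) = 1.046500
L_2(-3.3) = (-3.3 - (-4))/(-2 - (-4)) × (-3.3 - (-3))/(-2 - (-3)) × (-3.3 - (-1))/(-2 - (-1)) = -0.241500
L_3(-3.3) = (-3.3 - (-4))/(-1 - (-4)) × (-3.3 - (-3))/(-1 - (-3)) × (-3.3 - (-2))/(-1 - (-2)) = 0.045500

P(-3.3) = 1×L_0(-3.3) + 8×L_1(-3.3) + 12×L_2(-3.3) + (-1)×L_3(-3.3)
P(-3.3) = 5.578000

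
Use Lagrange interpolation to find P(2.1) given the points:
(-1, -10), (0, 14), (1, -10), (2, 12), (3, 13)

Lagrange interpolation formula:
P(x) = Σ yᵢ × Lᵢ(x)
where Lᵢ(x) = Π_{j≠i} (x - xⱼ)/(xᵢ - xⱼ)

L_0(2.1) = (2.1 - 0)/(-1 - 0) × (2.1 - 1)/(-1 - 1) × (2.1 - 2)/(-1 - 2) × (2.1 - 3)/(-1 - 3) = -0.008663
L_1(2.1) = (2.1 - (-1))/(0 - (-1)) × (2.1 - 1)/(0 - 1) × (2.1 - 2)/(0 - 2) × (2.1 - 3)/(0 - 3) = 0.051150
L_2(2.1) = (2.1 - (-1))/(1 - (-1)) × (2.1 - 0)/(1 - 0) × (2.1 - 2)/(1 - 2) × (2.1 - 3)/(1 - 3) = -0.146475
L_3(2.1) = (2.1 - (-1))/(2 - (-1)) × (2.1 - 0)/(2 - 0) × (2.1 - 1)/(2 - 1) × (2.1 - 3)/(2 - 3) = 1.074150
L_4(2.1) = (2.1 - (-1))/(3 - (-1)) × (2.1 - 0)/(3 - 0) × (2.1 - 1)/(3 - 1) × (2.1 - 2)/(3 - 2) = 0.029838

P(2.1) = (-10)×L_0(2.1) + 14×L_1(2.1) + (-10)×L_2(2.1) + 12×L_3(2.1) + 13×L_4(2.1)
P(2.1) = 15.545163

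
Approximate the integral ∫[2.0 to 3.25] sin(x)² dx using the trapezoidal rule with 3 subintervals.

f(x) = sin(x)²
a = 2.0, b = 3.25, n = 3
h = (b - a)/n = 0.416667

Trapezoidal rule: (h/2)[f(x₀) + 2f(x₁) + 2f(x₂) + ... + f(xₙ)]

x_0 = 2.0000, f(x_0) = 0.826822, coefficient = 1
x_1 = 2.4167, f(x_1) = 0.439675, coefficient = 2
x_2 = 2.8333, f(x_2) = 0.092052, coefficient = 2
x_3 = 3.2500, f(x_3) = 0.011706, coefficient = 1

I ≈ (0.416667/2) × 1.901982 = 0.396246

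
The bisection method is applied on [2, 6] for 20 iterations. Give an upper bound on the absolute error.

Bisection error bound: |error| ≤ (b-a)/2^n
|error| ≤ (6 - 2)/2^20 = 4/2^20
|error| ≤ 0.0000038147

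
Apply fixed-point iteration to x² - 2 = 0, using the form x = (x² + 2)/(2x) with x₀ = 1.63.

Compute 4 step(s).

Equation: x² - 2 = 0
Fixed-point form: x = (x² + 2)/(2x)
x₀ = 1.63

x_1 = g(1.630000) = 1.428497
x_2 = g(1.428497) = 1.414285
x_3 = g(1.414285) = 1.414214
x_4 = g(1.414214) = 1.414214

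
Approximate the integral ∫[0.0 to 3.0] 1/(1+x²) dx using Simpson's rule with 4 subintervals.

f(x) = 1/(1+x²)
a = 0.0, b = 3.0, n = 4
h = (b - a)/n = 0.750000

Simpson's rule: (h/3)[f(x₀) + 4f(x₁) + 2f(x₂) + ... + f(xₙ)]

x_0 = 0.0000, f(x_0) = 1.000000, coefficient = 1
x_1 = 0.7500, f(x_1) = 0.640000, coefficient = 4
x_2 = 1.5000, f(x_2) = 0.307692, coefficient = 2
x_3 = 2.2500, f(x_3) = 0.164948, coefficient = 4
x_4 = 3.0000, f(x_4) = 0.100000, coefficient = 1

I ≈ (0.750000/3) × 4.935178 = 1.233795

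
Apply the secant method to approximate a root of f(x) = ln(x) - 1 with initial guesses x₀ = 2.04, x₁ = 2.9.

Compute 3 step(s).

f(x) = ln(x) - 1
x₀ = 2.04, x₁ = 2.9

Secant formula: x_{n+1} = x_n - f(x_n)(x_n - x_{n-1})/(f(x_n) - f(x_{n-1}))

Iteration 1:
  f(2.040000) = -0.287050
  f(2.900000) = 0.064711
  x_2 = 2.900000 - 0.064711×(2.900000 - 2.040000)/(0.064711 - (-0.287050))
       = 2.741792
Iteration 2:
  f(2.900000) = 0.064711
  f(2.741792) = 0.008612
  x_3 = 2.741792 - 0.008612×(2.741792 - 2.900000)/(0.008612 - 0.064711)
       = 2.717506
Iteration 3:
  f(2.741792) = 0.008612
  f(2.717506) = -0.000286
  x_4 = 2.717506 - (-0.000286)×(2.717506 - 2.741792)/(-0.000286 - 0.008612)
       = 2.718285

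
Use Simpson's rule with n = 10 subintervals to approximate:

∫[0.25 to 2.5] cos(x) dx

f(x) = cos(x)
a = 0.25, b = 2.5, n = 10
h = (b - a)/n = 0.225000

Simpson's rule: (h/3)[f(x₀) + 4f(x₁) + 2f(x₂) + ... + f(xₙ)]

x_0 = 0.2500, f(x_0) = 0.968912, coefficient = 1
x_1 = 0.4750, f(x_1) = 0.889293, coefficient = 4
x_2 = 0.7000, f(x_2) = 0.764842, coefficient = 2
x_3 = 0.9250, f(x_3) = 0.601835, coefficient = 4
x_4 = 1.1500, f(x_4) = 0.408487, coefficient = 2
x_5 = 1.3750, f(x_5) = 0.194548, coefficient = 4
x_6 = 1.6000, f(x_6) = -0.029200, coefficient = 2
x_7 = 1.8250, f(x_7) = -0.251475, coefficient = 4
x_8 = 2.0500, f(x_8) = -0.461073, coefficient = 2
x_9 = 2.2750, f(x_9) = -0.647427, coefficient = 4
x_10 = 2.5000, f(x_10) = -0.801144, coefficient = 1

I ≈ (0.225000/3) × 4.680976 = 0.351073
Exact value: 0.351068
Error: 0.000005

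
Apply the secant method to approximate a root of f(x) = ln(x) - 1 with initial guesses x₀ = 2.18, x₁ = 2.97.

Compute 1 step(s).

f(x) = ln(x) - 1
x₀ = 2.18, x₁ = 2.97

Secant formula: x_{n+1} = x_n - f(x_n)(x_n - x_{n-1})/(f(x_n) - f(x_{n-1}))

Iteration 1:
  f(2.180000) = -0.220675
  f(2.970000) = 0.088562
  x_2 = 2.970000 - 0.088562×(2.970000 - 2.180000)/(0.088562 - (-0.220675))
       = 2.743753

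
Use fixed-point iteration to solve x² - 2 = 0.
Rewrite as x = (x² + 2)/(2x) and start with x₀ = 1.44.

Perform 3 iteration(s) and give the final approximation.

Equation: x² - 2 = 0
Fixed-point form: x = (x² + 2)/(2x)
x₀ = 1.44

x_1 = g(1.440000) = 1.414444
x_2 = g(1.414444) = 1.414214
x_3 = g(1.414214) = 1.414214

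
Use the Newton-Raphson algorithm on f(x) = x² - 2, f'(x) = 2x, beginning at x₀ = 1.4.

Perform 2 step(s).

f(x) = x² - 2
f'(x) = 2x
x₀ = 1.4

Newton-Raphson formula: x_{n+1} = x_n - f(x_n)/f'(x_n)

Iteration 1:
  f(1.400000) = -0.040000
  f'(1.400000) = 2.800000
  x_1 = 1.400000 - (-0.040000)/2.800000 = 1.414286
Iteration 2:
  f(1.414286) = 0.000204
  f'(1.414286) = 2.828571
  x_2 = 1.414286 - 0.000204/2.828571 = 1.414214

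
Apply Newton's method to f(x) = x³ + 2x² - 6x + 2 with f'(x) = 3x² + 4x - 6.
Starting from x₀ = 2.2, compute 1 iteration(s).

f(x) = x³ + 2x² - 6x + 2
f'(x) = 3x² + 4x - 6
x₀ = 2.2

Newton-Raphson formula: x_{n+1} = x_n - f(x_n)/f'(x_n)

Iteration 1:
  f(2.200000) = 9.128000
  f'(2.200000) = 17.320000
  x_1 = 2.200000 - 9.128000/17.320000 = 1.672979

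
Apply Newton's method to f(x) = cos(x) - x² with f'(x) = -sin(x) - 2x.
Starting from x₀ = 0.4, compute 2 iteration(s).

f(x) = cos(x) - x²
f'(x) = -sin(x) - 2x
x₀ = 0.4

Newton-Raphson formula: x_{n+1} = x_n - f(x_n)/f'(x_n)

Iteration 1:
  f(0.400000) = 0.761061
  f'(0.400000) = -1.189418
  x_1 = 0.400000 - 0.761061/(-1.189418) = 1.039860
Iteration 2:
  f(1.039860) = -0.574967
  f'(1.039860) = -2.942053
  x_2 = 1.039860 - (-0.574967)/(-2.942053) = 0.844429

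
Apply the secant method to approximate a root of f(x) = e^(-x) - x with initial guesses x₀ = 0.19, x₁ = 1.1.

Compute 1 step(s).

f(x) = e^(-x) - x
x₀ = 0.19, x₁ = 1.1

Secant formula: x_{n+1} = x_n - f(x_n)(x_n - x_{n-1})/(f(x_n) - f(x_{n-1}))

Iteration 1:
  f(0.190000) = 0.636959
  f(1.100000) = -0.767129
  x_2 = 1.100000 - (-0.767129)×(1.100000 - 0.190000)/(-0.767129 - 0.636959)
       = 0.602818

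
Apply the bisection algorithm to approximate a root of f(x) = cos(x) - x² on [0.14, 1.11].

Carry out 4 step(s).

f(x) = cos(x) - x²
Initial interval: [0.14, 1.11]

Iteration 1:
  c_1 = (0.140000 + 1.110000)/2 = 0.625000
  f(c_1) = f(0.625000) = 0.420338
  f(a) × f(c) ≥ 0, new interval: [0.625000, 1.110000]
Iteration 2:
  c_2 = (0.625000 + 1.110000)/2 = 0.867500
  f(c_2) = f(0.867500) = -0.105821
  f(a) × f(c) < 0, new interval: [0.625000, 0.867500]
Iteration 3:
  c_3 = (0.625000 + 0.867500)/2 = 0.746250
  f(c_3) = f(0.746250) = 0.177351
  f(a) × f(c) ≥ 0, new interval: [0.746250, 0.867500]
Iteration 4:
  c_4 = (0.746250 + 0.867500)/2 = 0.806875
  f(c_4) = f(0.806875) = 0.040711
  f(a) × f(c) ≥ 0, new interval: [0.806875, 0.867500]

After 4 iteration(s), the approximation is c_4 = 0.806875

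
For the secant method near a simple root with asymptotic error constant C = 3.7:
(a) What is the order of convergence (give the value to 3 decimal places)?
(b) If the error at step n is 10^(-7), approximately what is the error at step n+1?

(a) Secant method has superlinear convergence with order φ = (1+√5)/2 ≈ 1.618.
    This means |e_{n+1}| ≈ C|e_n|^1.618.

(b) With |e_n| = 10^(-7) and C = 3.7:
    |e_{n+1}| ≈ 3.7 × (10^(-7))^1.618 = 3.7 × 10^(-11.33)

(a) ≈ 1.618 (golden ratio); (b) |e_{n+1}| ≈ 1.746e-11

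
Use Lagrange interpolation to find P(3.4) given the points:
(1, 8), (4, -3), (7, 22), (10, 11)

Lagrange interpolation formula:
P(x) = Σ yᵢ × Lᵢ(x)
where Lᵢ(x) = Π_{j≠i} (x - xⱼ)/(xᵢ - xⱼ)

L_0(3.4) = (3.4 - 4)/(1 - 4) × (3.4 - 7)/(1 - 7) × (3.4 - 10)/(1 - 10) = 0.088000
L_1(3.4) = (3.4 - 1)/(4 - 1) × (3.4 - 7)/(4 - 7) × (3.4 - 10)/(4 - 10) = 1.056000
L_2(3.4) = (3.4 - 1)/(7 - 1) × (3.4 - 4)/(7 - 4) × (3.4 - 10)/(7 - 10) = -0.176000
L_3(3.4) = (3.4 - 1)/(10 - 1) × (3.4 - 4)/(10 - 4) × (3.4 - 7)/(10 - 7) = 0.032000

P(3.4) = 8×L_0(3.4) + (-3)×L_1(3.4) + 22×L_2(3.4) + 11×L_3(3.4)
P(3.4) = -5.984000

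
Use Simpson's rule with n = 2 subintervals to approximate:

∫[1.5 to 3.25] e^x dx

f(x) = e^x
a = 1.5, b = 3.25, n = 2
h = (b - a)/n = 0.875000

Simpson's rule: (h/3)[f(x₀) + 4f(x₁) + 2f(x₂) + ... + f(xₙ)]

x_0 = 1.5000, f(x_0) = 4.481689, coefficient = 1
x_1 = 2.3750, f(x_1) = 10.751013, coefficient = 4
x_2 = 3.2500, f(x_2) = 25.790340, coefficient = 1

I ≈ (0.875000/3) × 73.276082 = 21.372191
Exact value: 21.308651
Error: 0.063540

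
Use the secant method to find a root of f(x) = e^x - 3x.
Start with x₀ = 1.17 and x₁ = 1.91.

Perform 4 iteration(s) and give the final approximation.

f(x) = e^x - 3x
x₀ = 1.17, x₁ = 1.91

Secant formula: x_{n+1} = x_n - f(x_n)(x_n - x_{n-1})/(f(x_n) - f(x_{n-1}))

Iteration 1:
  f(1.170000) = -0.288007
  f(1.910000) = 1.023089
  x_2 = 1.910000 - 1.023089×(1.910000 - 1.170000)/(1.023089 - (-0.288007))
       = 1.332555
Iteration 2:
  f(1.910000) = 1.023089
  f(1.332555) = -0.206949
  x_3 = 1.332555 - (-0.206949)×(1.332555 - 1.910000)/(-0.206949 - 1.023089)
       = 1.429708
Iteration 3:
  f(1.332555) = -0.206949
  f(1.429708) = -0.111645
  x_4 = 1.429708 - (-0.111645)×(1.429708 - 1.332555)/(-0.111645 - (-0.206949))
       = 1.543519
Iteration 4:
  f(1.429708) = -0.111645
  f(1.543519) = 0.050477
  x_5 = 1.543519 - 0.050477×(1.543519 - 1.429708)/(0.050477 - (-0.111645))
       = 1.508084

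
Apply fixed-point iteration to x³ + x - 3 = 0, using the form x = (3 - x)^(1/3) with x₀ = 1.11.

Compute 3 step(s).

Equation: x³ + x - 3 = 0
Fixed-point form: x = (3 - x)^(1/3)
x₀ = 1.11

x_1 = g(1.110000) = 1.236386
x_2 = g(1.236386) = 1.208188
x_3 = g(1.208188) = 1.214593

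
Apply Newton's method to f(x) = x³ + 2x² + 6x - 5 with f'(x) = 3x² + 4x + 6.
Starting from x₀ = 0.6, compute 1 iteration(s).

f(x) = x³ + 2x² + 6x - 5
f'(x) = 3x² + 4x + 6
x₀ = 0.6

Newton-Raphson formula: x_{n+1} = x_n - f(x_n)/f'(x_n)

Iteration 1:
  f(0.600000) = -0.464000
  f'(0.600000) = 9.480000
  x_1 = 0.600000 - (-0.464000)/9.480000 = 0.648945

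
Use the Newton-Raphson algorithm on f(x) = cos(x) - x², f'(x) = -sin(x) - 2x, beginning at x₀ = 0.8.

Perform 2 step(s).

f(x) = cos(x) - x²
f'(x) = -sin(x) - 2x
x₀ = 0.8

Newton-Raphson formula: x_{n+1} = x_n - f(x_n)/f'(x_n)

Iteration 1:
  f(0.800000) = 0.056707
  f'(0.800000) = -2.317356
  x_1 = 0.800000 - 0.056707/(-2.317356) = 0.824470
Iteration 2:
  f(0.824470) = -0.000806
  f'(0.824470) = -2.383129
  x_2 = 0.824470 - (-0.000806)/(-2.383129) = 0.824132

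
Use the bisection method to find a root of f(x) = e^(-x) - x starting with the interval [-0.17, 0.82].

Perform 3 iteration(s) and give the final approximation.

f(x) = e^(-x) - x
Initial interval: [-0.17, 0.82]

Iteration 1:
  c_1 = (-0.170000 + 0.820000)/2 = 0.325000
  f(c_1) = f(0.325000) = 0.397527
  f(a) × f(c) ≥ 0, new interval: [0.325000, 0.820000]
Iteration 2:
  c_2 = (0.325000 + 0.820000)/2 = 0.572500
  f(c_2) = f(0.572500) = -0.008387
  f(a) × f(c) < 0, new interval: [0.325000, 0.572500]
Iteration 3:
  c_3 = (0.325000 + 0.572500)/2 = 0.448750
  f(c_3) = f(0.448750) = 0.189676
  f(a) × f(c) ≥ 0, new interval: [0.448750, 0.572500]

After 3 iteration(s), the approximation is c_3 = 0.448750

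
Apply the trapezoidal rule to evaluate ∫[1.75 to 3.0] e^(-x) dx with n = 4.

f(x) = e^(-x)
a = 1.75, b = 3.0, n = 4
h = (b - a)/n = 0.312500

Trapezoidal rule: (h/2)[f(x₀) + 2f(x₁) + 2f(x₂) + ... + f(xₙ)]

x_0 = 1.7500, f(x_0) = 0.173774, coefficient = 1
x_1 = 2.0625, f(x_1) = 0.127136, coefficient = 2
x_2 = 2.3750, f(x_2) = 0.093014, coefficient = 2
x_3 = 2.6875, f(x_3) = 0.068051, coefficient = 2
x_4 = 3.0000, f(x_4) = 0.049787, coefficient = 1

I ≈ (0.312500/2) × 0.799963 = 0.124994
Exact value: 0.123987
Error: 0.001007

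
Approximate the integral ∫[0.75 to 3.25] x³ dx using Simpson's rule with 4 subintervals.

f(x) = x³
a = 0.75, b = 3.25, n = 4
h = (b - a)/n = 0.625000

Simpson's rule: (h/3)[f(x₀) + 4f(x₁) + 2f(x₂) + ... + f(xₙ)]

x_0 = 0.7500, f(x_0) = 0.421875, coefficient = 1
x_1 = 1.3750, f(x_1) = 2.599609, coefficient = 4
x_2 = 2.0000, f(x_2) = 8.000000, coefficient = 2
x_3 = 2.6250, f(x_3) = 18.087891, coefficient = 4
x_4 = 3.2500, f(x_4) = 34.328125, coefficient = 1

I ≈ (0.625000/3) × 133.500000 = 27.812500
Exact value: 27.812500
Error: 0.000000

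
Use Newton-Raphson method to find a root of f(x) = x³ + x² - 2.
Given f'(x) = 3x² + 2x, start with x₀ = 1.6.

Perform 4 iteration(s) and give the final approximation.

f(x) = x³ + x² - 2
f'(x) = 3x² + 2x
x₀ = 1.6

Newton-Raphson formula: x_{n+1} = x_n - f(x_n)/f'(x_n)

Iteration 1:
  f(1.600000) = 4.656000
  f'(1.600000) = 10.880000
  x_1 = 1.600000 - 4.656000/10.880000 = 1.172059
Iteration 2:
  f(1.172059) = 0.983805
  f'(1.172059) = 6.465283
  x_2 = 1.172059 - 0.983805/6.465283 = 1.019892
Iteration 3:
  f(1.019892) = 0.101048
  f'(1.019892) = 5.160319
  x_3 = 1.019892 - 0.101048/5.160319 = 1.000310
Iteration 4:
  f(1.000310) = 0.001549
  f'(1.000310) = 5.002478
  x_4 = 1.000310 - 0.001549/5.002478 = 1.000000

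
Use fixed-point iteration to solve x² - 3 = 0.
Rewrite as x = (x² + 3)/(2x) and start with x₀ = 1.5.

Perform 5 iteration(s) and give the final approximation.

Equation: x² - 3 = 0
Fixed-point form: x = (x² + 3)/(2x)
x₀ = 1.5

x_1 = g(1.500000) = 1.750000
x_2 = g(1.750000) = 1.732143
x_3 = g(1.732143) = 1.732051
x_4 = g(1.732051) = 1.732051
x_5 = g(1.732051) = 1.732051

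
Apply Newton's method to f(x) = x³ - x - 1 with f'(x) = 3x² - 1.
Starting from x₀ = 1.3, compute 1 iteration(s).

f(x) = x³ - x - 1
f'(x) = 3x² - 1
x₀ = 1.3

Newton-Raphson formula: x_{n+1} = x_n - f(x_n)/f'(x_n)

Iteration 1:
  f(1.300000) = -0.103000
  f'(1.300000) = 4.070000
  x_1 = 1.300000 - (-0.103000)/4.070000 = 1.325307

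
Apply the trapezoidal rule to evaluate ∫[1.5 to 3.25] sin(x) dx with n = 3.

f(x) = sin(x)
a = 1.5, b = 3.25, n = 3
h = (b - a)/n = 0.583333

Trapezoidal rule: (h/2)[f(x₀) + 2f(x₁) + 2f(x₂) + ... + f(xₙ)]

x_0 = 1.5000, f(x_0) = 0.997495, coefficient = 1
x_1 = 2.0833, f(x_1) = 0.871503, coefficient = 2
x_2 = 2.6667, f(x_2) = 0.457273, coefficient = 2
x_3 = 3.2500, f(x_3) = -0.108195, coefficient = 1

I ≈ (0.583333/2) × 3.546851 = 1.034498
Exact value: 1.064867
Error: 0.030369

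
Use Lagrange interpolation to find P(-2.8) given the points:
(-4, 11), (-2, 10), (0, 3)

Lagrange interpolation formula:
P(x) = Σ yᵢ × Lᵢ(x)
where Lᵢ(x) = Π_{j≠i} (x - xⱼ)/(xᵢ - xⱼ)

L_0(-2.8) = (-2.8 - (-2))/(-4 - (-2)) × (-2.8 - 0)/(-4 - 0) = 0.280000
L_1(-2.8) = (-2.8 - (-4))/(-2 - (-4)) × (-2.8 - 0)/(-2 - 0) = 0.840000
L_2(-2.8) = (-2.8 - (-4))/(0 - (-4)) × (-2.8 - (-2))/(0 - (-2)) = -0.120000

P(-2.8) = 11×L_0(-2.8) + 10×L_1(-2.8) + 3×L_2(-2.8)
P(-2.8) = 11.120000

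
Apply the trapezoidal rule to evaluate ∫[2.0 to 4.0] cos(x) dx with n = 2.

f(x) = cos(x)
a = 2.0, b = 4.0, n = 2
h = (b - a)/n = 1.000000

Trapezoidal rule: (h/2)[f(x₀) + 2f(x₁) + 2f(x₂) + ... + f(xₙ)]

x_0 = 2.0000, f(x_0) = -0.416147, coefficient = 1
x_1 = 3.0000, f(x_1) = -0.989992, coefficient = 2
x_2 = 4.0000, f(x_2) = -0.653644, coefficient = 1

I ≈ (1.000000/2) × -3.049775 = -1.524888
Exact value: -1.666100
Error: 0.141212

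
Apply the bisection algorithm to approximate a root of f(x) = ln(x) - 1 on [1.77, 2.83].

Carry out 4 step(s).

f(x) = ln(x) - 1
Initial interval: [1.77, 2.83]

Iteration 1:
  c_1 = (1.770000 + 2.830000)/2 = 2.300000
  f(c_1) = f(2.300000) = -0.167091
  f(a) × f(c) ≥ 0, new interval: [2.300000, 2.830000]
Iteration 2:
  c_2 = (2.300000 + 2.830000)/2 = 2.565000
  f(c_2) = f(2.565000) = -0.058042
  f(a) × f(c) ≥ 0, new interval: [2.565000, 2.830000]
Iteration 3:
  c_3 = (2.565000 + 2.830000)/2 = 2.697500
  f(c_3) = f(2.697500) = -0.007675
  f(a) × f(c) ≥ 0, new interval: [2.697500, 2.830000]
Iteration 4:
  c_4 = (2.697500 + 2.830000)/2 = 2.763750
  f(c_4) = f(2.763750) = 0.016588
  f(a) × f(c) < 0, new interval: [2.697500, 2.763750]

After 4 iteration(s), the approximation is c_4 = 2.763750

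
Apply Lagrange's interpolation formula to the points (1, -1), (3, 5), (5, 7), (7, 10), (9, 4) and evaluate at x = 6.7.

Lagrange interpolation formula:
P(x) = Σ yᵢ × Lᵢ(x)
where Lᵢ(x) = Π_{j≠i} (x - xⱼ)/(xᵢ - xⱼ)

L_0(6.7) = (6.7 - 3)/(1 - 3) × (6.7 - 5)/(1 - 5) × (6.7 - 7)/(1 - 7) × (6.7 - 9)/(1 - 9) = 0.011302
L_1(6.7) = (6.7 - 1)/(3 - 1) × (6.7 - 5)/(3 - 5) × (6.7 - 7)/(3 - 7) × (6.7 - 9)/(3 - 9) = -0.069647
L_2(6.7) = (6.7 - 1)/(5 - 1) × (6.7 - 3)/(5 - 3) × (6.7 - 7)/(5 - 7) × (6.7 - 9)/(5 - 9) = 0.227377
L_3(6.7) = (6.7 - 1)/(7 - 1) × (6.7 - 3)/(7 - 3) × (6.7 - 5)/(7 - 5) × (6.7 - 9)/(7 - 9) = 0.858978
L_4(6.7) = (6.7 - 1)/(9 - 1) × (6.7 - 3)/(9 - 3) × (6.7 - 5)/(9 - 5) × (6.7 - 7)/(9 - 7) = -0.028010

P(6.7) = (-1)×L_0(6.7) + 5×L_1(6.7) + 7×L_2(6.7) + 10×L_3(6.7) + 4×L_4(6.7)
P(6.7) = 9.709840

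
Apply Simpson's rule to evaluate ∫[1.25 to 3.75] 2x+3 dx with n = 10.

f(x) = 2x+3
a = 1.25, b = 3.75, n = 10
h = (b - a)/n = 0.250000

Simpson's rule: (h/3)[f(x₀) + 4f(x₁) + 2f(x₂) + ... + f(xₙ)]

x_0 = 1.2500, f(x_0) = 5.500000, coefficient = 1
x_1 = 1.5000, f(x_1) = 6.000000, coefficient = 4
x_2 = 1.7500, f(x_2) = 6.500000, coefficient = 2
x_3 = 2.0000, f(x_3) = 7.000000, coefficient = 4
x_4 = 2.2500, f(x_4) = 7.500000, coefficient = 2
x_5 = 2.5000, f(x_5) = 8.000000, coefficient = 4
x_6 = 2.7500, f(x_6) = 8.500000, coefficient = 2
x_7 = 3.0000, f(x_7) = 9.000000, coefficient = 4
x_8 = 3.2500, f(x_8) = 9.500000, coefficient = 2
x_9 = 3.5000, f(x_9) = 10.000000, coefficient = 4
x_10 = 3.7500, f(x_10) = 10.500000, coefficient = 1

I ≈ (0.250000/3) × 240.000000 = 20.000000
Exact value: 20.000000
Error: 0.000000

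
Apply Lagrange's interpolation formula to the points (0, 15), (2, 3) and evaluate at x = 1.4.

Lagrange interpolation formula:
P(x) = Σ yᵢ × Lᵢ(x)
where Lᵢ(x) = Π_{j≠i} (x - xⱼ)/(xᵢ - xⱼ)

L_0(1.4) = (1.4 - 2)/(0 - 2) = 0.300000
L_1(1.4) = (1.4 - 0)/(2 - 0) = 0.700000

P(1.4) = 15×L_0(1.4) + 3×L_1(1.4)
P(1.4) = 6.600000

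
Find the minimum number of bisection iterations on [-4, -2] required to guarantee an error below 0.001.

We need (b-a)/2^n ≤ 0.001
(-2 - (-4))/2^n ≤ 0.001
2/2^n ≤ 0.001
2^n ≥ 2000
n ≥ log₂(2000) = 10.97
n ≥ 11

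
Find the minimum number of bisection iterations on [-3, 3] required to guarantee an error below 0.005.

We need (b-a)/2^n ≤ 0.005
(3 - (-3))/2^n ≤ 0.005
6/2^n ≤ 0.005
2^n ≥ 1200
n ≥ log₂(1200) = 10.23
n ≥ 11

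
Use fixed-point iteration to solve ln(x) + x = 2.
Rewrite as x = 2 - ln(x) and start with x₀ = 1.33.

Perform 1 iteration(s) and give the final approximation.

Equation: ln(x) + x = 2
Fixed-point form: x = 2 - ln(x)
x₀ = 1.33

x_1 = g(1.330000) = 1.714821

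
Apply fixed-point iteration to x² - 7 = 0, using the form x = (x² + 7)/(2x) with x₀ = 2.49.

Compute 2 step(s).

Equation: x² - 7 = 0
Fixed-point form: x = (x² + 7)/(2x)
x₀ = 2.49

x_1 = g(2.490000) = 2.650622
x_2 = g(2.650622) = 2.645756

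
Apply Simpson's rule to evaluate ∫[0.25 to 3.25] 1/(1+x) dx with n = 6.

f(x) = 1/(1+x)
a = 0.25, b = 3.25, n = 6
h = (b - a)/n = 0.500000

Simpson's rule: (h/3)[f(x₀) + 4f(x₁) + 2f(x₂) + ... + f(xₙ)]

x_0 = 0.2500, f(x_0) = 0.800000, coefficient = 1
x_1 = 0.7500, f(x_1) = 0.571429, coefficient = 4
x_2 = 1.2500, f(x_2) = 0.444444, coefficient = 2
x_3 = 1.7500, f(x_3) = 0.363636, coefficient = 4
x_4 = 2.2500, f(x_4) = 0.307692, coefficient = 2
x_5 = 2.7500, f(x_5) = 0.266667, coefficient = 4
x_6 = 3.2500, f(x_6) = 0.235294, coefficient = 1

I ≈ (0.500000/3) × 7.346494 = 1.224416
Exact value: 1.223775
Error: 0.000640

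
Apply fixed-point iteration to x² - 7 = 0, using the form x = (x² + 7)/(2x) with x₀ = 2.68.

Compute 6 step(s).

Equation: x² - 7 = 0
Fixed-point form: x = (x² + 7)/(2x)
x₀ = 2.68

x_1 = g(2.680000) = 2.645970
x_2 = g(2.645970) = 2.645751
x_3 = g(2.645751) = 2.645751
x_4 = g(2.645751) = 2.645751
x_5 = g(2.645751) = 2.645751
x_6 = g(2.645751) = 2.645751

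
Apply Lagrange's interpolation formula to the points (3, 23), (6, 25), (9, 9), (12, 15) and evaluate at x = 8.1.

Lagrange interpolation formula:
P(x) = Σ yᵢ × Lᵢ(x)
where Lᵢ(x) = Π_{j≠i} (x - xⱼ)/(xᵢ - xⱼ)

L_0(8.1) = (8.1 - 6)/(3 - 6) × (8.1 - 9)/(3 - 9) × (8.1 - 12)/(3 - 12) = -0.045500
L_1(8.1) = (8.1 - 3)/(6 - 3) × (8.1 - 9)/(6 - 9) × (8.1 - 12)/(6 - 12) = 0.331500
L_2(8.1) = (8.1 - 3)/(9 - 3) × (8.1 - 6)/(9 - 6) × (8.1 - 12)/(9 - 12) = 0.773500
L_3(8.1) = (8.1 - 3)/(12 - 3) × (8.1 - 6)/(12 - 6) × (8.1 - 9)/(12 - 9) = -0.059500

P(8.1) = 23×L_0(8.1) + 25×L_1(8.1) + 9×L_2(8.1) + 15×L_3(8.1)
P(8.1) = 13.310000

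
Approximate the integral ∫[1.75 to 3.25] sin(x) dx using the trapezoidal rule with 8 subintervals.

f(x) = sin(x)
a = 1.75, b = 3.25, n = 8
h = (b - a)/n = 0.187500

Trapezoidal rule: (h/2)[f(x₀) + 2f(x₁) + 2f(x₂) + ... + f(xₙ)]

x_0 = 1.7500, f(x_0) = 0.983986, coefficient = 1
x_1 = 1.9375, f(x_1) = 0.933514, coefficient = 2
x_2 = 2.1250, f(x_2) = 0.850320, coefficient = 2
x_3 = 2.3125, f(x_3) = 0.737319, coefficient = 2
x_4 = 2.5000, f(x_4) = 0.598472, coefficient = 2
x_5 = 2.6875, f(x_5) = 0.438647, coefficient = 2
x_6 = 2.8750, f(x_6) = 0.263446, coefficient = 2
x_7 = 3.0625, f(x_7) = 0.079010, coefficient = 2
x_8 = 3.2500, f(x_8) = -0.108195, coefficient = 1

I ≈ (0.187500/2) × 8.677247 = 0.813492
Exact value: 0.815884
Error: 0.002392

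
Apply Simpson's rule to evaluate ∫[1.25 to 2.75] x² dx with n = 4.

f(x) = x²
a = 1.25, b = 2.75, n = 4
h = (b - a)/n = 0.375000

Simpson's rule: (h/3)[f(x₀) + 4f(x₁) + 2f(x₂) + ... + f(xₙ)]

x_0 = 1.2500, f(x_0) = 1.562500, coefficient = 1
x_1 = 1.6250, f(x_1) = 2.640625, coefficient = 4
x_2 = 2.0000, f(x_2) = 4.000000, coefficient = 2
x_3 = 2.3750, f(x_3) = 5.640625, coefficient = 4
x_4 = 2.7500, f(x_4) = 7.562500, coefficient = 1

I ≈ (0.375000/3) × 50.250000 = 6.281250
Exact value: 6.281250
Error: 0.000000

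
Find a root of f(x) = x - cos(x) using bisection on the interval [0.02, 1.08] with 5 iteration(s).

f(x) = x - cos(x)
Initial interval: [0.02, 1.08]

Iteration 1:
  c_1 = (0.020000 + 1.080000)/2 = 0.550000
  f(c_1) = f(0.550000) = -0.302525
  f(a) × f(c) ≥ 0, new interval: [0.550000, 1.080000]
Iteration 2:
  c_2 = (0.550000 + 1.080000)/2 = 0.815000
  f(c_2) = f(0.815000) = 0.129132
  f(a) × f(c) < 0, new interval: [0.550000, 0.815000]
Iteration 3:
  c_3 = (0.550000 + 0.815000)/2 = 0.682500
  f(c_3) = f(0.682500) = -0.093498
  f(a) × f(c) ≥ 0, new interval: [0.682500, 0.815000]
Iteration 4:
  c_4 = (0.682500 + 0.815000)/2 = 0.748750
  f(c_4) = f(0.748750) = 0.016210
  f(a) × f(c) < 0, new interval: [0.682500, 0.748750]
Iteration 5:
  c_5 = (0.682500 + 0.748750)/2 = 0.715625
  f(c_5) = f(0.715625) = -0.039058
  f(a) × f(c) ≥ 0, new interval: [0.715625, 0.748750]

After 5 iteration(s), the approximation is c_5 = 0.715625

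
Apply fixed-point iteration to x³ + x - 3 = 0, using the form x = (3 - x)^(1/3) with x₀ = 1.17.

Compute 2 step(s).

Equation: x³ + x - 3 = 0
Fixed-point form: x = (3 - x)^(1/3)
x₀ = 1.17

x_1 = g(1.170000) = 1.223161
x_2 = g(1.223161) = 1.211200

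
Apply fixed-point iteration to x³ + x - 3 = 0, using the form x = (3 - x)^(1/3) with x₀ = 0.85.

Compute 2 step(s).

Equation: x³ + x - 3 = 0
Fixed-point form: x = (3 - x)^(1/3)
x₀ = 0.85

x_1 = g(0.850000) = 1.290663
x_2 = g(1.290663) = 1.195664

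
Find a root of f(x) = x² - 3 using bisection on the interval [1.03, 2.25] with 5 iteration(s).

f(x) = x² - 3
Initial interval: [1.03, 2.25]

Iteration 1:
  c_1 = (1.030000 + 2.250000)/2 = 1.640000
  f(c_1) = f(1.640000) = -0.310400
  f(a) × f(c) ≥ 0, new interval: [1.640000, 2.250000]
Iteration 2:
  c_2 = (1.640000 + 2.250000)/2 = 1.945000
  f(c_2) = f(1.945000) = 0.783025
  f(a) × f(c) < 0, new interval: [1.640000, 1.945000]
Iteration 3:
  c_3 = (1.640000 + 1.945000)/2 = 1.792500
  f(c_3) = f(1.792500) = 0.213056
  f(a) × f(c) < 0, new interval: [1.640000, 1.792500]
Iteration 4:
  c_4 = (1.640000 + 1.792500)/2 = 1.716250
  f(c_4) = f(1.716250) = -0.054486
  f(a) × f(c) ≥ 0, new interval: [1.716250, 1.792500]
Iteration 5:
  c_5 = (1.716250 + 1.792500)/2 = 1.754375
  f(c_5) = f(1.754375) = 0.077832
  f(a) × f(c) < 0, new interval: [1.716250, 1.754375]

After 5 iteration(s), the approximation is c_5 = 1.754375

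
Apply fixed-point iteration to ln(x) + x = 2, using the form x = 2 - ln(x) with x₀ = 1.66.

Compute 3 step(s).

Equation: ln(x) + x = 2
Fixed-point form: x = 2 - ln(x)
x₀ = 1.66

x_1 = g(1.660000) = 1.493182
x_2 = g(1.493182) = 1.599090
x_3 = g(1.599090) = 1.530565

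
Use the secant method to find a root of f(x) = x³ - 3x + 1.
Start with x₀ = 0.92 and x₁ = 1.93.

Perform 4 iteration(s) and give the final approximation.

f(x) = x³ - 3x + 1
x₀ = 0.92, x₁ = 1.93

Secant formula: x_{n+1} = x_n - f(x_n)(x_n - x_{n-1})/(f(x_n) - f(x_{n-1}))

Iteration 1:
  f(0.920000) = -0.981312
  f(1.930000) = 2.399057
  x_2 = 1.930000 - 2.399057×(1.930000 - 0.920000)/(2.399057 - (-0.981312))
       = 1.213200
Iteration 2:
  f(1.930000) = 2.399057
  f(1.213200) = -0.853946
  x_3 = 1.213200 - (-0.853946)×(1.213200 - 1.930000)/(-0.853946 - 2.399057)
       = 1.401367
Iteration 3:
  f(1.213200) = -0.853946
  f(1.401367) = -0.452054
  x_4 = 1.401367 - (-0.452054)×(1.401367 - 1.213200)/(-0.452054 - (-0.853946))
       = 1.613021
Iteration 4:
  f(1.401367) = -0.452054
  f(1.613021) = 0.357752
  x_5 = 1.613021 - 0.357752×(1.613021 - 1.401367)/(0.357752 - (-0.452054))
       = 1.519517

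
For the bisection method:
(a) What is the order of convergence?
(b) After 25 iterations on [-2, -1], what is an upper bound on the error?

(a) Bisection has linear (order 1) convergence; the error is halved each step.

(b) Error bound = (b-a)/2^n = (-1 - (-2))/2^{25}
    = 1/2^{25}

(a) 1 (linear); (b) error ≤ 2.98e-08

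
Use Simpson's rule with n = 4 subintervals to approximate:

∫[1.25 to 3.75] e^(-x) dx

f(x) = e^(-x)
a = 1.25, b = 3.75, n = 4
h = (b - a)/n = 0.625000

Simpson's rule: (h/3)[f(x₀) + 4f(x₁) + 2f(x₂) + ... + f(xₙ)]

x_0 = 1.2500, f(x_0) = 0.286505, coefficient = 1
x_1 = 1.8750, f(x_1) = 0.153355, coefficient = 4
x_2 = 2.5000, f(x_2) = 0.082085, coefficient = 2
x_3 = 3.1250, f(x_3) = 0.043937, coefficient = 4
x_4 = 3.7500, f(x_4) = 0.023518, coefficient = 1

I ≈ (0.625000/3) × 1.263360 = 0.263200
Exact value: 0.262987
Error: 0.000213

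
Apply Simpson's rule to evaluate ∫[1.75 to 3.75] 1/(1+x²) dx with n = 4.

f(x) = 1/(1+x²)
a = 1.75, b = 3.75, n = 4
h = (b - a)/n = 0.500000

Simpson's rule: (h/3)[f(x₀) + 4f(x₁) + 2f(x₂) + ... + f(xₙ)]

x_0 = 1.7500, f(x_0) = 0.246154, coefficient = 1
x_1 = 2.2500, f(x_1) = 0.164948, coefficient = 4
x_2 = 2.7500, f(x_2) = 0.116788, coefficient = 2
x_3 = 3.2500, f(x_3) = 0.086486, coefficient = 4
x_4 = 3.7500, f(x_4) = 0.066390, coefficient = 1

I ≈ (0.500000/3) × 1.551860 = 0.258643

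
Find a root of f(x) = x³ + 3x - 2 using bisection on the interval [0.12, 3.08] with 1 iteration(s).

f(x) = x³ + 3x - 2
Initial interval: [0.12, 3.08]

Iteration 1:
  c_1 = (0.120000 + 3.080000)/2 = 1.600000
  f(c_1) = f(1.600000) = 6.896000
  f(a) × f(c) < 0, new interval: [0.120000, 1.600000]

After 1 iteration(s), the approximation is c_1 = 1.600000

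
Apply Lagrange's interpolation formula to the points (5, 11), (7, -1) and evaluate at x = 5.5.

Lagrange interpolation formula:
P(x) = Σ yᵢ × Lᵢ(x)
where Lᵢ(x) = Π_{j≠i} (x - xⱼ)/(xᵢ - xⱼ)

L_0(5.5) = (5.5 - 7)/(5 - 7) = 0.750000
L_1(5.5) = (5.5 - 5)/(7 - 5) = 0.250000

P(5.5) = 11×L_0(5.5) + (-1)×L_1(5.5)
P(5.5) = 8.000000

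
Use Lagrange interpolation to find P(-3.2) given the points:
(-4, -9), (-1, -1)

Lagrange interpolation formula:
P(x) = Σ yᵢ × Lᵢ(x)
where Lᵢ(x) = Π_{j≠i} (x - xⱼ)/(xᵢ - xⱼ)

L_0(-3.2) = (-3.2 - (-1))/(-4 - (-1)) = 0.733333
L_1(-3.2) = (-3.2 - (-4))/(-1 - (-4)) = 0.266667

P(-3.2) = (-9)×L_0(-3.2) + (-1)×L_1(-3.2)
P(-3.2) = -6.866667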